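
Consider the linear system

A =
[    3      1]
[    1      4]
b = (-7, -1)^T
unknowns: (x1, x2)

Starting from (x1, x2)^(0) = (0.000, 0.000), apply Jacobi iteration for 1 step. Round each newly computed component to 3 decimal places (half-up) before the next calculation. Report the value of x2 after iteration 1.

Iteration 1:
  x1 = (-7 - (1)·0.000) / (3) = -2.333
  x2 = (-1 - (1)·0.000) / (4) = -0.250

-0.250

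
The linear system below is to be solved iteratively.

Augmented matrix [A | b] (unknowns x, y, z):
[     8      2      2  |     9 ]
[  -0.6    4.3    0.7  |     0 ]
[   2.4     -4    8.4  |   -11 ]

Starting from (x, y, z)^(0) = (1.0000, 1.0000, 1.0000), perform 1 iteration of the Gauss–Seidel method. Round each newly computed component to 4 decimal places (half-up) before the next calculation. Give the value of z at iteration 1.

-1.5241

Iteration 1:
  x = (9 - (2)·1.0000 - (2)·1.0000) / (8) = 0.6250
  y = (0 - (-0.6)·0.6250 - (0.7)·1.0000) / (4.3) = -0.0756
  z = (-11 - (2.4)·0.6250 - (-4)·-0.0756) / (8.4) = -1.5241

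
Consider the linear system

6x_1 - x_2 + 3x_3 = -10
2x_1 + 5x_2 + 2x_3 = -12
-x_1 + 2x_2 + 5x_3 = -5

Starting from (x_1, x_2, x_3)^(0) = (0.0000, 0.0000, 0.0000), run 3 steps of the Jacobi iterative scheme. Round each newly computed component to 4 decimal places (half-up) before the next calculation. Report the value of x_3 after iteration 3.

Iteration 1:
  x_1 = (-10 - (-1)·0.0000 - (3)·0.0000) / (6) = -1.6667
  x_2 = (-12 - (2)·0.0000 - (2)·0.0000) / (5) = -2.4000
  x_3 = (-5 - (-1)·0.0000 - (2)·0.0000) / (5) = -1.0000
Iteration 2:
  x_1 = (-10 - (-1)·-2.4000 - (3)·-1.0000) / (6) = -1.5667
  x_2 = (-12 - (2)·-1.6667 - (2)·-1.0000) / (5) = -1.3333
  x_3 = (-5 - (-1)·-1.6667 - (2)·-2.4000) / (5) = -0.3733
Iteration 3:
  x_1 = (-10 - (-1)·-1.3333 - (3)·-0.3733) / (6) = -1.7022
  x_2 = (-12 - (2)·-1.5667 - (2)·-0.3733) / (5) = -1.6240
  x_3 = (-5 - (-1)·-1.5667 - (2)·-1.3333) / (5) = -0.7800

-0.7800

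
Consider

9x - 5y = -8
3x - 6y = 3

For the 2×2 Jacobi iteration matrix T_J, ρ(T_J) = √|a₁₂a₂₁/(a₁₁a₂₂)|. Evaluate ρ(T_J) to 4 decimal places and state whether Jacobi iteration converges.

a₁₂a₂₁/(a₁₁a₂₂) = (-5)·(3) / ((9)·(-6)) = 0.277778
ρ = √|0.277778| = √0.277778 = 0.5270
ρ < 1, so Jacobi converges

0.5270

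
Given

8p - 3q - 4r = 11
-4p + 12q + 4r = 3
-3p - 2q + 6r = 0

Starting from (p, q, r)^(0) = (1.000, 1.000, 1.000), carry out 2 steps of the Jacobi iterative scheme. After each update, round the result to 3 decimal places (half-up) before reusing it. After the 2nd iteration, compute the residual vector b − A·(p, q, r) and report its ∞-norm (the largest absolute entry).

Iteration 1:
  p = (11 - (-3)·1.000 - (-4)·1.000) / (8) = 2.250
  q = (3 - (-4)·1.000 - (4)·1.000) / (12) = 0.250
  r = (0 - (-3)·1.000 - (-2)·1.000) / (6) = 0.833
Iteration 2:
  p = (11 - (-3)·0.250 - (-4)·0.833) / (8) = 1.885
  q = (3 - (-4)·2.250 - (4)·0.833) / (12) = 0.722
  r = (0 - (-3)·2.250 - (-2)·0.250) / (6) = 1.208
Residual b − A·x = (2.918, -2.956, -0.149); ∞-norm = 2.956

2.956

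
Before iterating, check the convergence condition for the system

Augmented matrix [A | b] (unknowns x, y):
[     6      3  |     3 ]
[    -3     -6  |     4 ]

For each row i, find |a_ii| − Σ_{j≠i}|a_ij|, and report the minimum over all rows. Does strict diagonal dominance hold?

3

row 1: |6| − (3) = 3
row 2: |-6| − (3) = 3
minimum over rows = 3 → strictly diagonally dominant (convergence guaranteed)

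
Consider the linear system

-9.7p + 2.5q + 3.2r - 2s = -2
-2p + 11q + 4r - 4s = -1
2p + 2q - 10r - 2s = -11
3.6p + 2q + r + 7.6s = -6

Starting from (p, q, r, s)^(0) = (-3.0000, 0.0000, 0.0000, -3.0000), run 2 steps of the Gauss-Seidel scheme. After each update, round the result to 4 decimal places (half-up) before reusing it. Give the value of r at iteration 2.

Iteration 1:
  p = (-2 - (2.5)·0.0000 - (3.2)·0.0000 - (-2)·-3.0000) / (-9.7) = 0.8247
  q = (-1 - (-2)·0.8247 - (4)·0.0000 - (-4)·-3.0000) / (11) = -1.0319
  r = (-11 - (2)·0.8247 - (2)·-1.0319 - (-2)·-3.0000) / (-10) = 1.6586
  s = (-6 - (3.6)·0.8247 - (2)·-1.0319 - (1)·1.6586) / (7.6) = -1.1268
Iteration 2:
  p = (-2 - (2.5)·-1.0319 - (3.2)·1.6586 - (-2)·-1.1268) / (-9.7) = 0.7197
  q = (-1 - (-2)·0.7197 - (4)·1.6586 - (-4)·-1.1268) / (11) = -0.9729
  r = (-11 - (2)·0.7197 - (2)·-0.9729 - (-2)·-1.1268) / (-10) = 1.2747
  s = (-6 - (3.6)·0.7197 - (2)·-0.9729 - (1)·1.2747) / (7.6) = -1.0421

1.2747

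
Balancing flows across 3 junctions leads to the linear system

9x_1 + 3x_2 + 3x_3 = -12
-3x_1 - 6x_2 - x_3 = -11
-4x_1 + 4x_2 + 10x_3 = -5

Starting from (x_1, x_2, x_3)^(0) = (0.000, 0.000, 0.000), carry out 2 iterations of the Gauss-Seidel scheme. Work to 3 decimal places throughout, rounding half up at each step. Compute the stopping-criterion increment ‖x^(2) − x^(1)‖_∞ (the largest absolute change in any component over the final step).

Iteration 1:
  x_1 = (-12 - (3)·0.000 - (3)·0.000) / (9) = -1.333
  x_2 = (-11 - (-3)·-1.333 - (-1)·0.000) / (-6) = 2.500
  x_3 = (-5 - (-4)·-1.333 - (4)·2.500) / (10) = -2.033
Iteration 2:
  x_1 = (-12 - (3)·2.500 - (3)·-2.033) / (9) = -1.489
  x_2 = (-11 - (-3)·-1.489 - (-1)·-2.033) / (-6) = 2.917
  x_3 = (-5 - (-4)·-1.489 - (4)·2.917) / (10) = -2.262
Change: (-0.156, 0.417, -0.229) → max |·| = 0.417

0.417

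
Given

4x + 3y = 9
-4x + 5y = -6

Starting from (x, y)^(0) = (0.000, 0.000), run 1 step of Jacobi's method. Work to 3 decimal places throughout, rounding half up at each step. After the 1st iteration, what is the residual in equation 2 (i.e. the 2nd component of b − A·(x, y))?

Iteration 1:
  x = (9 - (3)·0.000) / (4) = 2.250
  y = (-6 - (-4)·0.000) / (5) = -1.200
Residual b − A·x = (3.600, 9.000)

9.000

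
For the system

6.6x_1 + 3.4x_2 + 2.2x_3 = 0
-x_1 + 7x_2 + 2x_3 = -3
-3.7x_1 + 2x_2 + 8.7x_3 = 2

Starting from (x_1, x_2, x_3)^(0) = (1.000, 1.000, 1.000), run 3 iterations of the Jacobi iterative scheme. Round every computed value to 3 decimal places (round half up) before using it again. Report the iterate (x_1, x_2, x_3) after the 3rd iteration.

(0.345, -0.407, 0.449)

Iteration 1:
  x_1 = (0 - (3.4)·1.000 - (2.2)·1.000) / (6.6) = -0.848
  x_2 = (-3 - (-1)·1.000 - (2)·1.000) / (7) = -0.571
  x_3 = (2 - (-3.7)·1.000 - (2)·1.000) / (8.7) = 0.425
Iteration 2:
  x_1 = (0 - (3.4)·-0.571 - (2.2)·0.425) / (6.6) = 0.152
  x_2 = (-3 - (-1)·-0.848 - (2)·0.425) / (7) = -0.671
  x_3 = (2 - (-3.7)·-0.848 - (2)·-0.571) / (8.7) = 0.001
Iteration 3:
  x_1 = (0 - (3.4)·-0.671 - (2.2)·0.001) / (6.6) = 0.345
  x_2 = (-3 - (-1)·0.152 - (2)·0.001) / (7) = -0.407
  x_3 = (2 - (-3.7)·0.152 - (2)·-0.671) / (8.7) = 0.449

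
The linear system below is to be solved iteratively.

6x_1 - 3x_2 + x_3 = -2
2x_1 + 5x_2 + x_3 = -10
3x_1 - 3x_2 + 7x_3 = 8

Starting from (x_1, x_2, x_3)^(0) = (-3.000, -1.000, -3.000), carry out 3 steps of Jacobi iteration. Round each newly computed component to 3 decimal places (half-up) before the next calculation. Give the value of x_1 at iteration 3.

Iteration 1:
  x_1 = (-2 - (-3)·-1.000 - (1)·-3.000) / (6) = -0.333
  x_2 = (-10 - (2)·-3.000 - (1)·-3.000) / (5) = -0.200
  x_3 = (8 - (3)·-3.000 - (-3)·-1.000) / (7) = 2.000
Iteration 2:
  x_1 = (-2 - (-3)·-0.200 - (1)·2.000) / (6) = -0.767
  x_2 = (-10 - (2)·-0.333 - (1)·2.000) / (5) = -2.267
  x_3 = (8 - (3)·-0.333 - (-3)·-0.200) / (7) = 1.200
Iteration 3:
  x_1 = (-2 - (-3)·-2.267 - (1)·1.200) / (6) = -1.667
  x_2 = (-10 - (2)·-0.767 - (1)·1.200) / (5) = -1.933
  x_3 = (8 - (3)·-0.767 - (-3)·-2.267) / (7) = 0.500

-1.667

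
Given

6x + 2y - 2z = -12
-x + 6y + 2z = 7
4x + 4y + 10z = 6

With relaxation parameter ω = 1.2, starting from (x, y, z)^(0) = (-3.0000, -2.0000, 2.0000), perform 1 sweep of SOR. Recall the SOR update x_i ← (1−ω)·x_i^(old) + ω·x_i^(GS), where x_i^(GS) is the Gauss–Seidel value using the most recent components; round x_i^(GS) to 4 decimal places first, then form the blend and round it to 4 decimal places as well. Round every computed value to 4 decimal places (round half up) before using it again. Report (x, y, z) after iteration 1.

Iteration 1:
  x: GS value = (-12 - (2)·-2.0000 - (-2)·2.0000) / (6) = -0.6667;  x ← (1−ω)·-3.0000 + ω·-0.6667 = -0.2000
  y: GS value = (7 - (-1)·-0.2000 - (2)·2.0000) / (6) = 0.4667;  y ← (1−ω)·-2.0000 + ω·0.4667 = 0.9600
  z: GS value = (6 - (4)·-0.2000 - (4)·0.9600) / (10) = 0.2960;  z ← (1−ω)·2.0000 + ω·0.2960 = -0.0448

(-0.2000, 0.9600, -0.0448)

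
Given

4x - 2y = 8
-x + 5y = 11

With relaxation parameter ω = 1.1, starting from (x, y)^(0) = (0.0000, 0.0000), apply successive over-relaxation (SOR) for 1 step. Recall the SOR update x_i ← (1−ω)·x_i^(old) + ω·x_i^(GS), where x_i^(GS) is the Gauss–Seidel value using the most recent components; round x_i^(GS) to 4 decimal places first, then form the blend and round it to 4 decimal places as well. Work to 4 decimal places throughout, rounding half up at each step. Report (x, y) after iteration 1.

(2.2000, 2.9040)

Iteration 1:
  x: GS value = (8 - (-2)·0.0000) / (4) = 2.0000;  x ← (1−ω)·0.0000 + ω·2.0000 = 2.2000
  y: GS value = (11 - (-1)·2.2000) / (5) = 2.6400;  y ← (1−ω)·0.0000 + ω·2.6400 = 2.9040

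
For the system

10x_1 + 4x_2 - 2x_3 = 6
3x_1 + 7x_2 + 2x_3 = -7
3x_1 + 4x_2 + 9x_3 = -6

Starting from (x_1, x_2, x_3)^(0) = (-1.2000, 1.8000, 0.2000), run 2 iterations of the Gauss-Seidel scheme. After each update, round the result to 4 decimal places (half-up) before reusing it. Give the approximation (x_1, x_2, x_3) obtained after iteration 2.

Iteration 1:
  x_1 = (6 - (4)·1.8000 - (-2)·0.2000) / (10) = -0.0800
  x_2 = (-7 - (3)·-0.0800 - (2)·0.2000) / (7) = -1.0229
  x_3 = (-6 - (3)·-0.0800 - (4)·-1.0229) / (9) = -0.1854
Iteration 2:
  x_1 = (6 - (4)·-1.0229 - (-2)·-0.1854) / (10) = 0.9721
  x_2 = (-7 - (3)·0.9721 - (2)·-0.1854) / (7) = -1.3636
  x_3 = (-6 - (3)·0.9721 - (4)·-1.3636) / (9) = -0.3847

(0.9721, -1.3636, -0.3847)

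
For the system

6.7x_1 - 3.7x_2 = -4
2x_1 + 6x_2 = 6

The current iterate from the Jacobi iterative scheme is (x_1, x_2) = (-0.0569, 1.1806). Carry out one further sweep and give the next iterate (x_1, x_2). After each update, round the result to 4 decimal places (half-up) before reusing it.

(0.0550, 1.0190)

One sweep:
  x_1 = (-4 - (-3.7)·1.1806) / (6.7) = 0.0550
  x_2 = (6 - (2)·-0.0569) / (6) = 1.0190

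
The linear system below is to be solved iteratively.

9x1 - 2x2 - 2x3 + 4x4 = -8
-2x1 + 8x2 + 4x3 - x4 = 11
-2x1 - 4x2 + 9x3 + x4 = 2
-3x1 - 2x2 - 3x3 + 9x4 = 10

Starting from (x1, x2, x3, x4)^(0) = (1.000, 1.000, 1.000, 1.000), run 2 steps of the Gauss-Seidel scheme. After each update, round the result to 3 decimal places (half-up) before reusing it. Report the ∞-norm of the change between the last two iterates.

0.318

Iteration 1:
  x1 = (-8 - (-2)·1.000 - (-2)·1.000 - (4)·1.000) / (9) = -0.889
  x2 = (11 - (-2)·-0.889 - (4)·1.000 - (-1)·1.000) / (8) = 0.778
  x3 = (2 - (-2)·-0.889 - (-4)·0.778 - (1)·1.000) / (9) = 0.259
  x4 = (10 - (-3)·-0.889 - (-2)·0.778 - (-3)·0.259) / (9) = 1.074
Iteration 2:
  x1 = (-8 - (-2)·0.778 - (-2)·0.259 - (4)·1.074) / (9) = -1.136
  x2 = (11 - (-2)·-1.136 - (4)·0.259 - (-1)·1.074) / (8) = 1.096
  x3 = (2 - (-2)·-1.136 - (-4)·1.096 - (1)·1.074) / (9) = 0.338
  x4 = (10 - (-3)·-1.136 - (-2)·1.096 - (-3)·0.338) / (9) = 1.089
Change: (-0.247, 0.318, 0.079, 0.015) → max |·| = 0.318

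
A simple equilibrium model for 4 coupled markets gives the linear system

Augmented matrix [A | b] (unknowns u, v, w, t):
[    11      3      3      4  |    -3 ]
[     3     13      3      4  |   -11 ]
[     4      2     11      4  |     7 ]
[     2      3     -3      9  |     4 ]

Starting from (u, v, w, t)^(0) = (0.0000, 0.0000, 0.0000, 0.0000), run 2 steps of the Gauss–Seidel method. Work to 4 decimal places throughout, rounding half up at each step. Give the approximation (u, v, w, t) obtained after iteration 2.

(-0.6835, -1.2168, 0.7212, 1.2423)

Iteration 1:
  u = (-3 - (3)·0.0000 - (3)·0.0000 - (4)·0.0000) / (11) = -0.2727
  v = (-11 - (3)·-0.2727 - (3)·0.0000 - (4)·0.0000) / (13) = -0.7832
  w = (7 - (4)·-0.2727 - (2)·-0.7832 - (4)·0.0000) / (11) = 0.8779
  t = (4 - (2)·-0.2727 - (3)·-0.7832 - (-3)·0.8779) / (9) = 1.0587
Iteration 2:
  u = (-3 - (3)·-0.7832 - (3)·0.8779 - (4)·1.0587) / (11) = -0.6835
  v = (-11 - (3)·-0.6835 - (3)·0.8779 - (4)·1.0587) / (13) = -1.2168
  w = (7 - (4)·-0.6835 - (2)·-1.2168 - (4)·1.0587) / (11) = 0.7212
  t = (4 - (2)·-0.6835 - (3)·-1.2168 - (-3)·0.7212) / (9) = 1.2423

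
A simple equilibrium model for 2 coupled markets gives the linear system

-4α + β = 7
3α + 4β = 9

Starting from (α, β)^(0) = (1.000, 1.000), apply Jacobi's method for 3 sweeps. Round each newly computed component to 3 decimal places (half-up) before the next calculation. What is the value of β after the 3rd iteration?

Iteration 1:
  α = (7 - (1)·1.000) / (-4) = -1.500
  β = (9 - (3)·1.000) / (4) = 1.500
Iteration 2:
  α = (7 - (1)·1.500) / (-4) = -1.375
  β = (9 - (3)·-1.500) / (4) = 3.375
Iteration 3:
  α = (7 - (1)·3.375) / (-4) = -0.906
  β = (9 - (3)·-1.375) / (4) = 3.281

3.281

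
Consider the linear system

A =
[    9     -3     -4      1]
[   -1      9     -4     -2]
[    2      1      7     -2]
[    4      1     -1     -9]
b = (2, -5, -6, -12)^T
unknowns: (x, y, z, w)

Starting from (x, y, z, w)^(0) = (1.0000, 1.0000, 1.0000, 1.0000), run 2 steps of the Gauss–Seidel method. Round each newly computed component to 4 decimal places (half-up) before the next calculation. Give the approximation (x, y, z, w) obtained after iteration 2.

(-0.2932, -0.5579, -0.1660, 1.1595)

Iteration 1:
  x = (2 - (-3)·1.0000 - (-4)·1.0000 - (1)·1.0000) / (9) = 0.8889
  y = (-5 - (-1)·0.8889 - (-4)·1.0000 - (-2)·1.0000) / (9) = 0.2099
  z = (-6 - (2)·0.8889 - (1)·0.2099 - (-2)·1.0000) / (7) = -0.8554
  w = (-12 - (4)·0.8889 - (1)·0.2099 - (-1)·-0.8554) / (-9) = 1.8468
Iteration 2:
  x = (2 - (-3)·0.2099 - (-4)·-0.8554 - (1)·1.8468) / (9) = -0.2932
  y = (-5 - (-1)·-0.2932 - (-4)·-0.8554 - (-2)·1.8468) / (9) = -0.5579
  z = (-6 - (2)·-0.2932 - (1)·-0.5579 - (-2)·1.8468) / (7) = -0.1660
  w = (-12 - (4)·-0.2932 - (1)·-0.5579 - (-1)·-0.1660) / (-9) = 1.1595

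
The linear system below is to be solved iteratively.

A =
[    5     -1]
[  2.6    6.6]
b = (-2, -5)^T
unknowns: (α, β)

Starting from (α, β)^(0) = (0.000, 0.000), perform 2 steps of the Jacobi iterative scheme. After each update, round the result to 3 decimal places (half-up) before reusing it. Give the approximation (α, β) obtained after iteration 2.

(-0.552, -0.600)

Iteration 1:
  α = (-2 - (-1)·0.000) / (5) = -0.400
  β = (-5 - (2.6)·0.000) / (6.6) = -0.758
Iteration 2:
  α = (-2 - (-1)·-0.758) / (5) = -0.552
  β = (-5 - (2.6)·-0.400) / (6.6) = -0.600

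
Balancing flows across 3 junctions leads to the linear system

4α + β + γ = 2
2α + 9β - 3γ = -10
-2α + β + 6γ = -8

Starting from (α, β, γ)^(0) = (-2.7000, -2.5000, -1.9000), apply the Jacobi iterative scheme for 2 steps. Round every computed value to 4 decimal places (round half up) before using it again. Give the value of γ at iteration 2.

Iteration 1:
  α = (2 - (1)·-2.5000 - (1)·-1.9000) / (4) = 1.6000
  β = (-10 - (2)·-2.7000 - (-3)·-1.9000) / (9) = -1.1444
  γ = (-8 - (-2)·-2.7000 - (1)·-2.5000) / (6) = -1.8167
Iteration 2:
  α = (2 - (1)·-1.1444 - (1)·-1.8167) / (4) = 1.2403
  β = (-10 - (2)·1.6000 - (-3)·-1.8167) / (9) = -2.0722
  γ = (-8 - (-2)·1.6000 - (1)·-1.1444) / (6) = -0.6093

-0.6093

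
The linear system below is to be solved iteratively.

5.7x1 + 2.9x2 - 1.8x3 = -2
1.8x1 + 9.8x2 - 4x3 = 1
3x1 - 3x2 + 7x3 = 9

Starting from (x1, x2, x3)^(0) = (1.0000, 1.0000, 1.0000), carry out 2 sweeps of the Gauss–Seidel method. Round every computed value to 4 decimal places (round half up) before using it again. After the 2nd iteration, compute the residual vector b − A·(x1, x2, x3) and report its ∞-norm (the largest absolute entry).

Iteration 1:
  x1 = (-2 - (2.9)·1.0000 - (-1.8)·1.0000) / (5.7) = -0.5439
  x2 = (1 - (1.8)·-0.5439 - (-4)·1.0000) / (9.8) = 0.6101
  x3 = (9 - (3)·-0.5439 - (-3)·0.6101) / (7) = 1.7803
Iteration 2:
  x1 = (-2 - (2.9)·0.6101 - (-1.8)·1.7803) / (5.7) = -0.0991
  x2 = (1 - (1.8)·-0.0991 - (-4)·1.7803) / (9.8) = 0.8469
  x3 = (9 - (3)·-0.0991 - (-3)·0.8469) / (7) = 1.6911
Residual b − A·x = (-0.8472, -0.3568, 0.0003); ∞-norm = 0.8472

0.8472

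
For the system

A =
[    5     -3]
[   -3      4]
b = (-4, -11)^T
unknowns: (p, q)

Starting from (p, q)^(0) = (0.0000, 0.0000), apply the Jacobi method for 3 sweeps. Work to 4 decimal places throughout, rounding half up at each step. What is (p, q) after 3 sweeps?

(-2.8100, -4.5875)

Iteration 1:
  p = (-4 - (-3)·0.0000) / (5) = -0.8000
  q = (-11 - (-3)·0.0000) / (4) = -2.7500
Iteration 2:
  p = (-4 - (-3)·-2.7500) / (5) = -2.4500
  q = (-11 - (-3)·-0.8000) / (4) = -3.3500
Iteration 3:
  p = (-4 - (-3)·-3.3500) / (5) = -2.8100
  q = (-11 - (-3)·-2.4500) / (4) = -4.5875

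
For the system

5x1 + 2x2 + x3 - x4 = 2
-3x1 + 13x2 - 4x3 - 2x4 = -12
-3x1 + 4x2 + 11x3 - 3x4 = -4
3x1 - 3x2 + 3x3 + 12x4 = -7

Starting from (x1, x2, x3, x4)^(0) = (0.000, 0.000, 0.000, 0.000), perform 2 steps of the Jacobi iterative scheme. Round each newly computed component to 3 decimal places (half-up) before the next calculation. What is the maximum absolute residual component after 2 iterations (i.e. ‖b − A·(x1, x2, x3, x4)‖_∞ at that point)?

2.161

Iteration 1:
  x1 = (2 - (2)·0.000 - (1)·0.000 - (-1)·0.000) / (5) = 0.400
  x2 = (-12 - (-3)·0.000 - (-4)·0.000 - (-2)·0.000) / (13) = -0.923
  x3 = (-4 - (-3)·0.000 - (4)·0.000 - (-3)·0.000) / (11) = -0.364
  x4 = (-7 - (3)·0.000 - (-3)·0.000 - (3)·0.000) / (12) = -0.583
Iteration 2:
  x1 = (2 - (2)·-0.923 - (1)·-0.364 - (-1)·-0.583) / (5) = 0.725
  x2 = (-12 - (-3)·0.400 - (-4)·-0.364 - (-2)·-0.583) / (13) = -1.032
  x3 = (-4 - (-3)·0.400 - (4)·-0.923 - (-3)·-0.583) / (11) = -0.078
  x4 = (-7 - (3)·0.400 - (-3)·-0.923 - (3)·-0.364) / (12) = -0.823
Residual b − A·x = (-0.306, 1.633, 0.692, -2.161); ∞-norm = 2.161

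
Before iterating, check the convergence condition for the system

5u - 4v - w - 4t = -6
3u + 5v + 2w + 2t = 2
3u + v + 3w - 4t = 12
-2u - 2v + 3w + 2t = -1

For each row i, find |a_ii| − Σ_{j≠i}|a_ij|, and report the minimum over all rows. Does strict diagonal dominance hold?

-5

row 1: |5| − (4+1+4) = -4
row 2: |5| − (3+2+2) = -2
row 3: |3| − (3+1+4) = -5
row 4: |2| − (2+2+3) = -5
minimum over rows = -5 → not strictly diagonally dominant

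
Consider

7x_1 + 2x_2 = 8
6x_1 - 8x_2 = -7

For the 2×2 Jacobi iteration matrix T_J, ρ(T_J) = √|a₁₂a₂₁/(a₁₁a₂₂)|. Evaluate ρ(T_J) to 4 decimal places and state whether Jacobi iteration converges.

a₁₂a₂₁/(a₁₁a₂₂) = (2)·(6) / ((7)·(-8)) = -0.214286
ρ = √|-0.214286| = √0.214286 = 0.4629
ρ < 1, so Jacobi converges

0.4629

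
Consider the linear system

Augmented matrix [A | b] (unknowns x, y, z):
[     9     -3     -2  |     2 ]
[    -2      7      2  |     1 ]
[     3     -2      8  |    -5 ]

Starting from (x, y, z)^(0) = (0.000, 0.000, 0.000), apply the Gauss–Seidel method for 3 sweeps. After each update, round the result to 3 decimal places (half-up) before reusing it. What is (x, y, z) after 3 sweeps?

(0.216, 0.372, -0.613)

Iteration 1:
  x = (2 - (-3)·0.000 - (-2)·0.000) / (9) = 0.222
  y = (1 - (-2)·0.222 - (2)·0.000) / (7) = 0.206
  z = (-5 - (3)·0.222 - (-2)·0.206) / (8) = -0.657
Iteration 2:
  x = (2 - (-3)·0.206 - (-2)·-0.657) / (9) = 0.145
  y = (1 - (-2)·0.145 - (2)·-0.657) / (7) = 0.372
  z = (-5 - (3)·0.145 - (-2)·0.372) / (8) = -0.586
Iteration 3:
  x = (2 - (-3)·0.372 - (-2)·-0.586) / (9) = 0.216
  y = (1 - (-2)·0.216 - (2)·-0.586) / (7) = 0.372
  z = (-5 - (3)·0.216 - (-2)·0.372) / (8) = -0.613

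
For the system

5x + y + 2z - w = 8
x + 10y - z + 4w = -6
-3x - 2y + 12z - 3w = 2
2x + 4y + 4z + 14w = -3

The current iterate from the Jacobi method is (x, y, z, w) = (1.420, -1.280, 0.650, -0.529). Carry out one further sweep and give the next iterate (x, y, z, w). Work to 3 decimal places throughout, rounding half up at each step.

(1.490, -0.465, 0.176, -0.237)

One sweep:
  x = (8 - (1)·-1.280 - (2)·0.650 - (-1)·-0.529) / (5) = 1.490
  y = (-6 - (1)·1.420 - (-1)·0.650 - (4)·-0.529) / (10) = -0.465
  z = (2 - (-3)·1.420 - (-2)·-1.280 - (-3)·-0.529) / (12) = 0.176
  w = (-3 - (2)·1.420 - (4)·-1.280 - (4)·0.650) / (14) = -0.237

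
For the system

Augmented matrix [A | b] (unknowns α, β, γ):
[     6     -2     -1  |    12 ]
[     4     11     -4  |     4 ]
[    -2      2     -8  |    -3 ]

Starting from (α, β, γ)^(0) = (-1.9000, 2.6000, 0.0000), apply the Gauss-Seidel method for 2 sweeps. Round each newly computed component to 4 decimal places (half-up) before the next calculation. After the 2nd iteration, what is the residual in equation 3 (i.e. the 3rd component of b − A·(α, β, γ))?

0.0000

Iteration 1:
  α = (12 - (-2)·2.6000 - (-1)·0.0000) / (6) = 2.8667
  β = (4 - (4)·2.8667 - (-4)·0.0000) / (11) = -0.6788
  γ = (-3 - (-2)·2.8667 - (2)·-0.6788) / (-8) = -0.5114
Iteration 2:
  α = (12 - (-2)·-0.6788 - (-1)·-0.5114) / (6) = 1.6885
  β = (4 - (4)·1.6885 - (-4)·-0.5114) / (11) = -0.4363
  γ = (-3 - (-2)·1.6885 - (2)·-0.4363) / (-8) = -0.1562
Residual b − A·x = (0.8402, 1.4205, 0.0000)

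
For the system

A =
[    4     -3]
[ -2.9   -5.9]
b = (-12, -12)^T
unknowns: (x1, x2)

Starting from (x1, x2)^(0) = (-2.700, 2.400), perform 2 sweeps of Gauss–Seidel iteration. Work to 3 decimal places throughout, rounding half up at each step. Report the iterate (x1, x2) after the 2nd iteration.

(-1.032, 2.541)

Iteration 1:
  x1 = (-12 - (-3)·2.400) / (4) = -1.200
  x2 = (-12 - (-2.9)·-1.200) / (-5.9) = 2.624
Iteration 2:
  x1 = (-12 - (-3)·2.624) / (4) = -1.032
  x2 = (-12 - (-2.9)·-1.032) / (-5.9) = 2.541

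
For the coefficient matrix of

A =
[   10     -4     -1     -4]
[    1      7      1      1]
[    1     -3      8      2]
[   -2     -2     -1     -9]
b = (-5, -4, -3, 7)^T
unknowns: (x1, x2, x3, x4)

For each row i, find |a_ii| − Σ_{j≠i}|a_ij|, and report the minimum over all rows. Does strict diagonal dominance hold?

row 1: |10| − (4+1+4) = 1
row 2: |7| − (1+1+1) = 4
row 3: |8| − (1+3+2) = 2
row 4: |-9| − (2+2+1) = 4
minimum over rows = 1 → strictly diagonally dominant (convergence guaranteed)

1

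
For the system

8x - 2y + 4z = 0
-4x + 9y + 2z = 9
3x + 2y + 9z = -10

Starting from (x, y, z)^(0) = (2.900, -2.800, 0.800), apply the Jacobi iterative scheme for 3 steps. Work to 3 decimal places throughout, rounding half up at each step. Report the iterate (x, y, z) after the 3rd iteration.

(0.816, 1.828, -1.715)

Iteration 1:
  x = (0 - (-2)·-2.800 - (4)·0.800) / (8) = -1.100
  y = (9 - (-4)·2.900 - (2)·0.800) / (9) = 2.111
  z = (-10 - (3)·2.900 - (2)·-2.800) / (9) = -1.456
Iteration 2:
  x = (0 - (-2)·2.111 - (4)·-1.456) / (8) = 1.256
  y = (9 - (-4)·-1.100 - (2)·-1.456) / (9) = 0.835
  z = (-10 - (3)·-1.100 - (2)·2.111) / (9) = -1.214
Iteration 3:
  x = (0 - (-2)·0.835 - (4)·-1.214) / (8) = 0.816
  y = (9 - (-4)·1.256 - (2)·-1.214) / (9) = 1.828
  z = (-10 - (3)·1.256 - (2)·0.835) / (9) = -1.715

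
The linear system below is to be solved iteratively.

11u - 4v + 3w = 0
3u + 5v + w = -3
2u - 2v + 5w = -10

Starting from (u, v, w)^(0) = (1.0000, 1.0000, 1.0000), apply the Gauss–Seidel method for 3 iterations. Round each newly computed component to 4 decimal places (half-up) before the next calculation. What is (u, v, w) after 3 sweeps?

Iteration 1:
  u = (0 - (-4)·1.0000 - (3)·1.0000) / (11) = 0.0909
  v = (-3 - (3)·0.0909 - (1)·1.0000) / (5) = -0.8545
  w = (-10 - (2)·0.0909 - (-2)·-0.8545) / (5) = -2.3782
Iteration 2:
  u = (0 - (-4)·-0.8545 - (3)·-2.3782) / (11) = 0.3379
  v = (-3 - (3)·0.3379 - (1)·-2.3782) / (5) = -0.3271
  w = (-10 - (2)·0.3379 - (-2)·-0.3271) / (5) = -2.2660
Iteration 3:
  u = (0 - (-4)·-0.3271 - (3)·-2.2660) / (11) = 0.4991
  v = (-3 - (3)·0.4991 - (1)·-2.2660) / (5) = -0.4463
  w = (-10 - (2)·0.4991 - (-2)·-0.4463) / (5) = -2.3782

(0.4991, -0.4463, -2.3782)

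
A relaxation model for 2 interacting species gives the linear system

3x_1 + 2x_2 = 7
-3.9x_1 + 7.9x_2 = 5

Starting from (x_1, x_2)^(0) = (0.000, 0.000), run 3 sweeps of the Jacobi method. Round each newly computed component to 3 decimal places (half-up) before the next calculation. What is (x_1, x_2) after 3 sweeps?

(1.143, 1.576)

Iteration 1:
  x_1 = (7 - (2)·0.000) / (3) = 2.333
  x_2 = (5 - (-3.9)·0.000) / (7.9) = 0.633
Iteration 2:
  x_1 = (7 - (2)·0.633) / (3) = 1.911
  x_2 = (5 - (-3.9)·2.333) / (7.9) = 1.785
Iteration 3:
  x_1 = (7 - (2)·1.785) / (3) = 1.143
  x_2 = (5 - (-3.9)·1.911) / (7.9) = 1.576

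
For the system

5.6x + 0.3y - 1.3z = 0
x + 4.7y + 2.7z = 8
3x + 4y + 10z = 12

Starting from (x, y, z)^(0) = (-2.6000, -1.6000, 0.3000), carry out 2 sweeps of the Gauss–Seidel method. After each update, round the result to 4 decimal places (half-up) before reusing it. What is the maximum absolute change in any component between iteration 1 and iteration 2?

0.1236

Iteration 1:
  x = (0 - (0.3)·-1.6000 - (-1.3)·0.3000) / (5.6) = 0.1554
  y = (8 - (1)·0.1554 - (2.7)·0.3000) / (4.7) = 1.4967
  z = (12 - (3)·0.1554 - (4)·1.4967) / (10) = 0.5547
Iteration 2:
  x = (0 - (0.3)·1.4967 - (-1.3)·0.5547) / (5.6) = 0.0486
  y = (8 - (1)·0.0486 - (2.7)·0.5547) / (4.7) = 1.3731
  z = (12 - (3)·0.0486 - (4)·1.3731) / (10) = 0.6362
Change: (-0.1068, -0.1236, 0.0815) → max |·| = 0.1236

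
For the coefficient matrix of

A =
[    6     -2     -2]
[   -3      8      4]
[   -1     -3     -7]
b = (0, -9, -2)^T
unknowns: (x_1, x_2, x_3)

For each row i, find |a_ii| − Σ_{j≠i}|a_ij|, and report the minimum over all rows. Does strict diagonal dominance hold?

1

row 1: |6| − (2+2) = 2
row 2: |8| − (3+4) = 1
row 3: |-7| − (1+3) = 3
minimum over rows = 1 → strictly diagonally dominant (convergence guaranteed)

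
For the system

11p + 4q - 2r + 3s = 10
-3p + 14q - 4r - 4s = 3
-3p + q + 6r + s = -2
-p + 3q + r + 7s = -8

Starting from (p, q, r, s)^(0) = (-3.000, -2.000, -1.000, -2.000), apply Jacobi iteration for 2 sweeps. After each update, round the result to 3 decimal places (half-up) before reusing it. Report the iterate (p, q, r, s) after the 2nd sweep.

(1.320, 0.146, 0.976, -0.139)

Iteration 1:
  p = (10 - (4)·-2.000 - (-2)·-1.000 - (3)·-2.000) / (11) = 2.000
  q = (3 - (-3)·-3.000 - (-4)·-1.000 - (-4)·-2.000) / (14) = -1.286
  r = (-2 - (-3)·-3.000 - (1)·-2.000 - (1)·-2.000) / (6) = -1.167
  s = (-8 - (-1)·-3.000 - (3)·-2.000 - (1)·-1.000) / (7) = -0.571
Iteration 2:
  p = (10 - (4)·-1.286 - (-2)·-1.167 - (3)·-0.571) / (11) = 1.320
  q = (3 - (-3)·2.000 - (-4)·-1.167 - (-4)·-0.571) / (14) = 0.146
  r = (-2 - (-3)·2.000 - (1)·-1.286 - (1)·-0.571) / (6) = 0.976
  s = (-8 - (-1)·2.000 - (3)·-1.286 - (1)·-1.167) / (7) = -0.139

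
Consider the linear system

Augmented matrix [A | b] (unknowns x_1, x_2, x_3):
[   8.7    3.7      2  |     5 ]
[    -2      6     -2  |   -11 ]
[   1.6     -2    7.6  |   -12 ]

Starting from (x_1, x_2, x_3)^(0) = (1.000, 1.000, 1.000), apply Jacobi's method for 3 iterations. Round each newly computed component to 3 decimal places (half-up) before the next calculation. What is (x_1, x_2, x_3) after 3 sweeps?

Iteration 1:
  x_1 = (5 - (3.7)·1.000 - (2)·1.000) / (8.7) = -0.080
  x_2 = (-11 - (-2)·1.000 - (-2)·1.000) / (6) = -1.167
  x_3 = (-12 - (1.6)·1.000 - (-2)·1.000) / (7.6) = -1.526
Iteration 2:
  x_1 = (5 - (3.7)·-1.167 - (2)·-1.526) / (8.7) = 1.422
  x_2 = (-11 - (-2)·-0.080 - (-2)·-1.526) / (6) = -2.369
  x_3 = (-12 - (1.6)·-0.080 - (-2)·-1.167) / (7.6) = -1.869
Iteration 3:
  x_1 = (5 - (3.7)·-2.369 - (2)·-1.869) / (8.7) = 2.012
  x_2 = (-11 - (-2)·1.422 - (-2)·-1.869) / (6) = -1.982
  x_3 = (-12 - (1.6)·1.422 - (-2)·-2.369) / (7.6) = -2.502

(2.012, -1.982, -2.502)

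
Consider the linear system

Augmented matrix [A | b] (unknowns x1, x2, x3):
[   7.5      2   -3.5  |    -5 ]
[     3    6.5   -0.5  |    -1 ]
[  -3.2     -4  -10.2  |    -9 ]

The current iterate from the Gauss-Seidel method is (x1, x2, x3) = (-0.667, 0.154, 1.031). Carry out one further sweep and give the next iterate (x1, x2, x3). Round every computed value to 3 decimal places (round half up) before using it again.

One sweep:
  x1 = (-5 - (2)·0.154 - (-3.5)·1.031) / (7.5) = -0.227
  x2 = (-1 - (3)·-0.227 - (-0.5)·1.031) / (6.5) = 0.030
  x3 = (-9 - (-3.2)·-0.227 - (-4)·0.030) / (-10.2) = 0.942

(-0.227, 0.030, 0.942)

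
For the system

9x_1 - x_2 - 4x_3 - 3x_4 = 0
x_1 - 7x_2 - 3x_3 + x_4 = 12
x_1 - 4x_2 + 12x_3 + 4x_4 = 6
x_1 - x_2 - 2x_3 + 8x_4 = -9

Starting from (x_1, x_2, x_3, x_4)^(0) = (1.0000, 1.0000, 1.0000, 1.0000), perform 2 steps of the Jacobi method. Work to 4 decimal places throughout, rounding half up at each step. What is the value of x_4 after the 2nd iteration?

-1.3641

Iteration 1:
  x_1 = (0 - (-1)·1.0000 - (-4)·1.0000 - (-3)·1.0000) / (9) = 0.8889
  x_2 = (12 - (1)·1.0000 - (-3)·1.0000 - (1)·1.0000) / (-7) = -1.8571
  x_3 = (6 - (1)·1.0000 - (-4)·1.0000 - (4)·1.0000) / (12) = 0.4167
  x_4 = (-9 - (1)·1.0000 - (-1)·1.0000 - (-2)·1.0000) / (8) = -0.8750
Iteration 2:
  x_1 = (0 - (-1)·-1.8571 - (-4)·0.4167 - (-3)·-0.8750) / (9) = -0.3128
  x_2 = (12 - (1)·0.8889 - (-3)·0.4167 - (1)·-0.8750) / (-7) = -1.8909
  x_3 = (6 - (1)·0.8889 - (-4)·-1.8571 - (4)·-0.8750) / (12) = 0.0986
  x_4 = (-9 - (1)·0.8889 - (-1)·-1.8571 - (-2)·0.4167) / (8) = -1.3641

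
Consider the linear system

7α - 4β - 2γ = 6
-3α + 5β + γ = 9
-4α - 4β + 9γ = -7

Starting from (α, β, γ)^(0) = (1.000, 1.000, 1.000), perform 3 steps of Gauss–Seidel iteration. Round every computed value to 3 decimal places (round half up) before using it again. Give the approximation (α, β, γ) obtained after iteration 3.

Iteration 1:
  α = (6 - (-4)·1.000 - (-2)·1.000) / (7) = 1.714
  β = (9 - (-3)·1.714 - (1)·1.000) / (5) = 2.628
  γ = (-7 - (-4)·1.714 - (-4)·2.628) / (9) = 1.152
Iteration 2:
  α = (6 - (-4)·2.628 - (-2)·1.152) / (7) = 2.688
  β = (9 - (-3)·2.688 - (1)·1.152) / (5) = 3.182
  γ = (-7 - (-4)·2.688 - (-4)·3.182) / (9) = 1.831
Iteration 3:
  α = (6 - (-4)·3.182 - (-2)·1.831) / (7) = 3.199
  β = (9 - (-3)·3.199 - (1)·1.831) / (5) = 3.353
  γ = (-7 - (-4)·3.199 - (-4)·3.353) / (9) = 2.134

(3.199, 3.353, 2.134)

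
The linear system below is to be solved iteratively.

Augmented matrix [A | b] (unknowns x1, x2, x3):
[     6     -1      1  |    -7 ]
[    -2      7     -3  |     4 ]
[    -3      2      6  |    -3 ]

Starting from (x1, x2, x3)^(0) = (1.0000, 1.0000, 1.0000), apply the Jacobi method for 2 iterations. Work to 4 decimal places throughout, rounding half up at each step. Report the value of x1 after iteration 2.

Iteration 1:
  x1 = (-7 - (-1)·1.0000 - (1)·1.0000) / (6) = -1.1667
  x2 = (4 - (-2)·1.0000 - (-3)·1.0000) / (7) = 1.2857
  x3 = (-3 - (-3)·1.0000 - (2)·1.0000) / (6) = -0.3333
Iteration 2:
  x1 = (-7 - (-1)·1.2857 - (1)·-0.3333) / (6) = -0.8968
  x2 = (4 - (-2)·-1.1667 - (-3)·-0.3333) / (7) = 0.0952
  x3 = (-3 - (-3)·-1.1667 - (2)·1.2857) / (6) = -1.5119

-0.8968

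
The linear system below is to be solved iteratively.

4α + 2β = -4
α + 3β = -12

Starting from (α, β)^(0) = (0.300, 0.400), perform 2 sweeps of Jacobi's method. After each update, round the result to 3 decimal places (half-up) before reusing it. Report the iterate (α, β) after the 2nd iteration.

(1.050, -3.600)

Iteration 1:
  α = (-4 - (2)·0.400) / (4) = -1.200
  β = (-12 - (1)·0.300) / (3) = -4.100
Iteration 2:
  α = (-4 - (2)·-4.100) / (4) = 1.050
  β = (-12 - (1)·-1.200) / (3) = -3.600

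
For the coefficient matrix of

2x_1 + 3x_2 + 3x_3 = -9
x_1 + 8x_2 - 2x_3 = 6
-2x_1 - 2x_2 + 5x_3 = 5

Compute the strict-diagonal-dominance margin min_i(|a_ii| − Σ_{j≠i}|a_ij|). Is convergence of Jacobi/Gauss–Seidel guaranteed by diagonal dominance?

-4

row 1: |2| − (3+3) = -4
row 2: |8| − (1+2) = 5
row 3: |5| − (2+2) = 1
minimum over rows = -4 → not strictly diagonally dominant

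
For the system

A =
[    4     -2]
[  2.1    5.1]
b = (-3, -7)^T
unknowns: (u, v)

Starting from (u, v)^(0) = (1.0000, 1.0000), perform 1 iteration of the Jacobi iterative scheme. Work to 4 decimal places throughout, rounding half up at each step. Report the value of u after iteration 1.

Iteration 1:
  u = (-3 - (-2)·1.0000) / (4) = -0.2500
  v = (-7 - (2.1)·1.0000) / (5.1) = -1.7843

-0.2500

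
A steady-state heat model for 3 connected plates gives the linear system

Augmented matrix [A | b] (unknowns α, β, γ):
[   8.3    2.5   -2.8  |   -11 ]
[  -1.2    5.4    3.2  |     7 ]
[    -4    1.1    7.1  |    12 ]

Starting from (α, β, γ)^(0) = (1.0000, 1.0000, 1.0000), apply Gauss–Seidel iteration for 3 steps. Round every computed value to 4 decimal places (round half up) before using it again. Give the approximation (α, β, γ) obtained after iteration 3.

(-1.1530, 0.4683, 0.9680)

Iteration 1:
  α = (-11 - (2.5)·1.0000 - (-2.8)·1.0000) / (8.3) = -1.2892
  β = (7 - (-1.2)·-1.2892 - (3.2)·1.0000) / (5.4) = 0.4172
  γ = (12 - (-4)·-1.2892 - (1.1)·0.4172) / (7.1) = 0.8992
Iteration 2:
  α = (-11 - (2.5)·0.4172 - (-2.8)·0.8992) / (8.3) = -1.1476
  β = (7 - (-1.2)·-1.1476 - (3.2)·0.8992) / (5.4) = 0.5084
  γ = (12 - (-4)·-1.1476 - (1.1)·0.5084) / (7.1) = 0.9648
Iteration 3:
  α = (-11 - (2.5)·0.5084 - (-2.8)·0.9648) / (8.3) = -1.1530
  β = (7 - (-1.2)·-1.1530 - (3.2)·0.9648) / (5.4) = 0.4683
  γ = (12 - (-4)·-1.1530 - (1.1)·0.4683) / (7.1) = 0.9680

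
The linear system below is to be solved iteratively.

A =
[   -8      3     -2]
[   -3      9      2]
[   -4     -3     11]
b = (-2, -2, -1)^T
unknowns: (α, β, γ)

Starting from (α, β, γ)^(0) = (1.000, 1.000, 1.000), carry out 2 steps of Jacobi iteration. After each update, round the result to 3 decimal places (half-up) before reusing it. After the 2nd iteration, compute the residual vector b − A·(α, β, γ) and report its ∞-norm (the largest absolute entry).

1.531

Iteration 1:
  α = (-2 - (3)·1.000 - (-2)·1.000) / (-8) = 0.375
  β = (-2 - (-3)·1.000 - (2)·1.000) / (9) = -0.111
  γ = (-1 - (-4)·1.000 - (-3)·1.000) / (11) = 0.545
Iteration 2:
  α = (-2 - (3)·-0.111 - (-2)·0.545) / (-8) = 0.072
  β = (-2 - (-3)·0.375 - (2)·0.545) / (9) = -0.218
  γ = (-1 - (-4)·0.375 - (-3)·-0.111) / (11) = 0.015
Residual b − A·x = (-0.740, 0.148, -1.531); ∞-norm = 1.531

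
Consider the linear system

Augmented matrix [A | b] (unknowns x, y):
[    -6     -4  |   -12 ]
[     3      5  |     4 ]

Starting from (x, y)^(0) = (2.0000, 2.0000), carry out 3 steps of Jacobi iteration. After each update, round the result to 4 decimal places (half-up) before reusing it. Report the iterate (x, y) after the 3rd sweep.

(1.7333, -0.5600)

Iteration 1:
  x = (-12 - (-4)·2.0000) / (-6) = 0.6667
  y = (4 - (3)·2.0000) / (5) = -0.4000
Iteration 2:
  x = (-12 - (-4)·-0.4000) / (-6) = 2.2667
  y = (4 - (3)·0.6667) / (5) = 0.4000
Iteration 3:
  x = (-12 - (-4)·0.4000) / (-6) = 1.7333
  y = (4 - (3)·2.2667) / (5) = -0.5600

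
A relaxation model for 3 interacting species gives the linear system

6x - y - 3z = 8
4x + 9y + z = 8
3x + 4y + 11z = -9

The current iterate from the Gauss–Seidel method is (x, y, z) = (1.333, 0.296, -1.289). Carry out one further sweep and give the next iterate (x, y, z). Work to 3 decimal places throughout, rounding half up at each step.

One sweep:
  x = (8 - (-1)·0.296 - (-3)·-1.289) / (6) = 0.738
  y = (8 - (4)·0.738 - (1)·-1.289) / (9) = 0.704
  z = (-9 - (3)·0.738 - (4)·0.704) / (11) = -1.275

(0.738, 0.704, -1.275)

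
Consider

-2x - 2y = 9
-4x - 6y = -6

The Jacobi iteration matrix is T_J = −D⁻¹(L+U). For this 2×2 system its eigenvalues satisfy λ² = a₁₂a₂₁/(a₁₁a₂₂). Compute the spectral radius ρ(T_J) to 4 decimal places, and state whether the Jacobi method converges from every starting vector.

0.8165

a₁₂a₂₁/(a₁₁a₂₂) = (-2)·(-4) / ((-2)·(-6)) = 0.666667
ρ = √|0.666667| = √0.666667 = 0.8165
ρ < 1, so Jacobi converges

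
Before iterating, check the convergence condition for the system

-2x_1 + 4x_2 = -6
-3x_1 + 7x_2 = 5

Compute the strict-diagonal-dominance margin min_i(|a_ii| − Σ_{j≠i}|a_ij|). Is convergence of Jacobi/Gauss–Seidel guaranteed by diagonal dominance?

row 1: |-2| − (4) = -2
row 2: |7| − (3) = 4
minimum over rows = -2 → not strictly diagonally dominant

-2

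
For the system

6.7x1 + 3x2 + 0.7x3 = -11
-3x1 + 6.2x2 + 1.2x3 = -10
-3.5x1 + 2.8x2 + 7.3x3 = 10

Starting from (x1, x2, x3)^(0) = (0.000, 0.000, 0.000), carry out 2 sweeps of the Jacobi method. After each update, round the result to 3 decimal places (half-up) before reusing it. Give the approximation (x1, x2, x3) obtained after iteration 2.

Iteration 1:
  x1 = (-11 - (3)·0.000 - (0.7)·0.000) / (6.7) = -1.642
  x2 = (-10 - (-3)·0.000 - (1.2)·0.000) / (6.2) = -1.613
  x3 = (10 - (-3.5)·0.000 - (2.8)·0.000) / (7.3) = 1.370
Iteration 2:
  x1 = (-11 - (3)·-1.613 - (0.7)·1.370) / (6.7) = -1.063
  x2 = (-10 - (-3)·-1.642 - (1.2)·1.370) / (6.2) = -2.673
  x3 = (10 - (-3.5)·-1.642 - (2.8)·-1.613) / (7.3) = 1.201

(-1.063, -2.673, 1.201)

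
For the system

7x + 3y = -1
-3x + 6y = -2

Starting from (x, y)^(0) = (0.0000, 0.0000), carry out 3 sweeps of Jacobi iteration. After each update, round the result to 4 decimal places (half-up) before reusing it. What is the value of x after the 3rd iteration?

0.0306

Iteration 1:
  x = (-1 - (3)·0.0000) / (7) = -0.1429
  y = (-2 - (-3)·0.0000) / (6) = -0.3333
Iteration 2:
  x = (-1 - (3)·-0.3333) / (7) = 0.0000
  y = (-2 - (-3)·-0.1429) / (6) = -0.4048
Iteration 3:
  x = (-1 - (3)·-0.4048) / (7) = 0.0306
  y = (-2 - (-3)·0.0000) / (6) = -0.3333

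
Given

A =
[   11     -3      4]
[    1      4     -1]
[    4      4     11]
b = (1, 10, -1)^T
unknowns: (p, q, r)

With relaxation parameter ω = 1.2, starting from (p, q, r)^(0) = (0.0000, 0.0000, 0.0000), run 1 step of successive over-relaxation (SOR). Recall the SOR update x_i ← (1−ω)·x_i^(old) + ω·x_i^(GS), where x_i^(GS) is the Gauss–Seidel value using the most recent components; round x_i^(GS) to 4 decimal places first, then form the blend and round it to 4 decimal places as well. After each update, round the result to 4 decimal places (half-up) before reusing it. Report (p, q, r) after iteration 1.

(0.1091, 2.9672, -1.4515)

Iteration 1:
  p: GS value = (1 - (-3)·0.0000 - (4)·0.0000) / (11) = 0.0909;  p ← (1−ω)·0.0000 + ω·0.0909 = 0.1091
  q: GS value = (10 - (1)·0.1091 - (-1)·0.0000) / (4) = 2.4727;  q ← (1−ω)·0.0000 + ω·2.4727 = 2.9672
  r: GS value = (-1 - (4)·0.1091 - (4)·2.9672) / (11) = -1.2096;  r ← (1−ω)·0.0000 + ω·-1.2096 = -1.4515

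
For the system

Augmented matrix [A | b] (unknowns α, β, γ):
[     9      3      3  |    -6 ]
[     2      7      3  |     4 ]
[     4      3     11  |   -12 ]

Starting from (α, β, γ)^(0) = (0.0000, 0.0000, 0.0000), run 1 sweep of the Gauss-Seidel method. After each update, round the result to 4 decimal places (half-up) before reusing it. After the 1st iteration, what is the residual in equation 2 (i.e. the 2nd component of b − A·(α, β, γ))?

Iteration 1:
  α = (-6 - (3)·0.0000 - (3)·0.0000) / (9) = -0.6667
  β = (4 - (2)·-0.6667 - (3)·0.0000) / (7) = 0.7619
  γ = (-12 - (4)·-0.6667 - (3)·0.7619) / (11) = -1.0563
Residual b − A·x = (0.8835, 3.1690, 0.0004)

3.1690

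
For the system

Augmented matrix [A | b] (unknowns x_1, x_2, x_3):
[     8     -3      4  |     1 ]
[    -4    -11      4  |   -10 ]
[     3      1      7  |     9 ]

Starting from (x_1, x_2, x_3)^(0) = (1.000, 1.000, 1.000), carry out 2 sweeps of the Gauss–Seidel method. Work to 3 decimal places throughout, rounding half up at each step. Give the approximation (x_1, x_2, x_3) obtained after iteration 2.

Iteration 1:
  x_1 = (1 - (-3)·1.000 - (4)·1.000) / (8) = 0.000
  x_2 = (-10 - (-4)·0.000 - (4)·1.000) / (-11) = 1.273
  x_3 = (9 - (3)·0.000 - (1)·1.273) / (7) = 1.104
Iteration 2:
  x_1 = (1 - (-3)·1.273 - (4)·1.104) / (8) = 0.050
  x_2 = (-10 - (-4)·0.050 - (4)·1.104) / (-11) = 1.292
  x_3 = (9 - (3)·0.050 - (1)·1.292) / (7) = 1.080

(0.050, 1.292, 1.080)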